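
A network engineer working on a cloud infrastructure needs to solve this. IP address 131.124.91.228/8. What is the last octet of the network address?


Given: IP = 131.124.91.228, prefix = /8
Subnet mask = 255.0.0.0
Last octet of IP: 228
Last octet of mask: 0
Network last octet = 228 AND 0 = 0

0


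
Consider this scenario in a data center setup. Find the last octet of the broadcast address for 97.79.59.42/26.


Given: IP = 97.79.59.42, prefix = /26
Host bits = 32 - 26 = 6
Network last octet = 42 AND mask = 0
Host part size = 2^6 - 1 = 63
Broadcast last octet = 0 OR 63 = 63

63


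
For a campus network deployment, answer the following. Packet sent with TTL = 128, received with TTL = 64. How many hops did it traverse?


Given: initial TTL = 128, received TTL = 64
Hops = initial TTL - received TTL
Hops = 128 - 64 = 64

64


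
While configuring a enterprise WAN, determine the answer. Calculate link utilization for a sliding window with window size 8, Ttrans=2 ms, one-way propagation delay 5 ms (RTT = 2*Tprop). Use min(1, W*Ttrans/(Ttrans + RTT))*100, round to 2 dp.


Given: W = 8, Ttrans = 2 ms, RTT = 10 ms (= 2 * Tprop, Tprop = 5 ms)
Cycle time = Ttrans + RTT = 2 + 10 = 12 ms (first packet sent until its ACK returns)
W * Ttrans = 8 * 2 = 16 ms of sending per cycle
W * Ttrans / (Ttrans + RTT) = 16 / 12 = 1.333333
U = min(1, 1.333333) = 1.000000
U% = 100.00%

100.00


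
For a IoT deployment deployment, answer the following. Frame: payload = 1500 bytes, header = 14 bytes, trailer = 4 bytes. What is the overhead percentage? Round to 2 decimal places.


Given: payload = 1500 B, header = 14 B, trailer = 4 B
Overhead bytes = header + trailer = 14 + 4 = 18
Total frame = payload + overhead = 1500 + 18 = 1518
Overhead % = 18 / 1518 * 100 = 1.1858% -> 1.19% (2 dp)

1.19


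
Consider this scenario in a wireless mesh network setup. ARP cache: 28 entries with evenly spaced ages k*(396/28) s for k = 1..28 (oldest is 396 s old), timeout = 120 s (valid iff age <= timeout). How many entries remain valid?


Ages are k * 396/28 s for k = 1..28 (spacing = 14.1429 s).
Entry k is valid iff k * 396/28 <= 120 iff k <= 28 * 120 / 396 = 8.4848
n_valid = floor(8.4848) = 8
(n_stale = 28 - 8 = 20)

8


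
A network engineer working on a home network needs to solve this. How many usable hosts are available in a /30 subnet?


Given: subnet mask /30
Host bits = 32 - 30 = 2
Total addresses = 2^2 = 4
Usable hosts = 4 - 2 (network + broadcast) = 2

2


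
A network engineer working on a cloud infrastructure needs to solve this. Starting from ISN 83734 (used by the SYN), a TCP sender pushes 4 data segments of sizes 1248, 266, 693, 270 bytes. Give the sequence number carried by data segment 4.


The SYN occupies sequence number ISN = 83734, so the first data byte is ISN + 1 = 83735.
SEQ of data segment i = (ISN + 1) + sum of payload sizes of segments 1..i-1.
Segment 1: SEQ = 83735, payload = 1248 bytes
Segment 2: SEQ = 84983, payload = 266 bytes
Segment 3: SEQ = 85249, payload = 693 bytes
Segment 4: SEQ = 85942, payload = 270 bytes
SEQ of segment 4 = 83735 + 1248 + 266 + 693 = 85942

85942


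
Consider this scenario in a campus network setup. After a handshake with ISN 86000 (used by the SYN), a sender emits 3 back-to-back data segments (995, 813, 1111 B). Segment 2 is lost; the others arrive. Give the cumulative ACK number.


SYN uses sequence number 86000; first data byte = ISN + 1 = 86001.
Segment 1: SEQ = 86001, len = 995 B, covers [86001, 86995]
Segment 2: SEQ = 86996, len = 813 B, covers [86996, 87808] [LOST]
Segment 3: SEQ = 87809, len = 1111 B, covers [87809, 88919]
In-order data received: bytes [86001, 86995] (segments 1..1).
Segment 2 missing -> gap begins at byte 86996; later segments buffered out of order.
Cumulative ACK = next expected in-order byte = 86001 + 995 = 86996

86996


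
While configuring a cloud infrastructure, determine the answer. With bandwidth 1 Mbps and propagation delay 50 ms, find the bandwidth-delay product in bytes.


Given: bandwidth = 1 Mbps, delay = 50 ms
BDP in bits = 1 * 10^6 * 50 / 1000
BDP in bits = 50000
BDP in bytes = 50000 / 8 = 6250

6250


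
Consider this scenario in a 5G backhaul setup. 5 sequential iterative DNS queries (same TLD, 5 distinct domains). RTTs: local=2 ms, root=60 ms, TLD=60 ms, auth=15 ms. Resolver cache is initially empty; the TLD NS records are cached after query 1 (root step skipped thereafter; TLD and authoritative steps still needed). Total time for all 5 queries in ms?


Lookup 1 (cold cache): local + root + TLD + auth = 2 + 60 + 60 + 15 = 137 ms
Lookups 2..5 (TLD NS cached -> skip root; new domain -> still ask TLD and auth): local + TLD + auth = 2 + 60 + 15 = 77 ms each
Remaining 4 lookups: 4 * 77 = 308 ms
Total = 137 + 308 = 445 ms

445


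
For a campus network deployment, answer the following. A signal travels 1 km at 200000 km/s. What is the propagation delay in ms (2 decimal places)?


Given: distance = 1 km, speed = 200000 km/s
Delay = distance / speed = 1 / 200000 seconds
Delay in ms = 1 * 1000 / 200000
Delay = 0.0050 ms
Rounded to 2 dp = 0.01 ms

0.01


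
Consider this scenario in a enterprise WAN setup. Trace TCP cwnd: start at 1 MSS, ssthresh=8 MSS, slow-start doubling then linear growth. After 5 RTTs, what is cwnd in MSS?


RTT 0: cwnd = 1 MSS (initial)
RTT 1: cwnd = 2 MSS (slow start, doubled)
RTT 2: cwnd = 4 MSS (slow start, doubled)
RTT 3: cwnd = 8 MSS (slow start, doubled)
RTT 4: cwnd = 9 MSS (congestion avoidance, +1)
RTT 5: cwnd = 10 MSS (congestion avoidance, +1)

10


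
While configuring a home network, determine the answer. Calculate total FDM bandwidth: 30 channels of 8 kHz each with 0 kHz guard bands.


Given: 30 channels, 8 kHz each, guard = 0 kHz
Channel bandwidth = 30 * 8 = 240 kHz
Guard bands = 29 gaps * 0 kHz = 0 kHz
Total = 240 + 0 = 240 kHz

240


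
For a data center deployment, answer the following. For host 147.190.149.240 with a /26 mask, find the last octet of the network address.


Given: IP = 147.190.149.240, prefix = /26
Subnet mask = 255.255.255.192
Last octet of IP: 240
Last octet of mask: 192
Network last octet = 240 AND 192 = 192

192


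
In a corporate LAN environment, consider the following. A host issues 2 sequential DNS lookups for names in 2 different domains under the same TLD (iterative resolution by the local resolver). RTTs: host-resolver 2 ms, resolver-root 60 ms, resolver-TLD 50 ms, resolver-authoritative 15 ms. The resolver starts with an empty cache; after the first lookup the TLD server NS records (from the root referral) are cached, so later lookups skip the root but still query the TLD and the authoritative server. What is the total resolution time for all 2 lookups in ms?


Lookup 1 (cold cache): local + root + TLD + auth = 2 + 60 + 50 + 15 = 127 ms
Lookups 2..2 (TLD NS cached -> skip root; new domain -> still ask TLD and auth): local + TLD + auth = 2 + 50 + 15 = 67 ms each
Remaining 1 lookups: 1 * 67 = 67 ms
Total = 127 + 67 = 194 ms

194


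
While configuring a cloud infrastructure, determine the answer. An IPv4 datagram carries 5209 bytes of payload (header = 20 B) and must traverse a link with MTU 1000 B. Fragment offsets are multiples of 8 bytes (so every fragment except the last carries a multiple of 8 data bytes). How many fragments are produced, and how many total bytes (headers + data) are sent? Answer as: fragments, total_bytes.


Max data per non-final fragment = floor((MTU - header)/8)*8 = floor((1000 - 20)/8)*8 = floor(980/8)*8 = 976 B
Final fragment needs no 8-byte alignment: it can carry up to MTU - header = 980 B
Non-final fragments needed = ceil((payload - 980) / 976) = ceil(4229/976) = ceil(4.3330) = 5
Number of fragments = 5 + 1 = 6
Fragment sizes (data): 5 * 976 B + 329 B (last, 329 <= 980 OK)
Total bytes sent = payload + n_frags * header = 5209 + 6*20 = 5209 + 120 = 5329 B

6, 5329


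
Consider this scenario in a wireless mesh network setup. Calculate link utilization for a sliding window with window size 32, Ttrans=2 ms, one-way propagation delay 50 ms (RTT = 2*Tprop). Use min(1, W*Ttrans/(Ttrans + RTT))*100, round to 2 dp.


Given: W = 32, Ttrans = 2 ms, RTT = 100 ms (= 2 * Tprop, Tprop = 50 ms)
Cycle time = Ttrans + RTT = 2 + 100 = 102 ms (first packet sent until its ACK returns)
W * Ttrans = 32 * 2 = 64 ms of sending per cycle
W * Ttrans / (Ttrans + RTT) = 64 / 102 = 0.627451
U = min(1, 0.627451) = 0.627451
U% = 62.75%

62.75


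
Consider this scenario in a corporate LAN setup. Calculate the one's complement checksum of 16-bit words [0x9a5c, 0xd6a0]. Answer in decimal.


Given words: [0x9a5c, 0xd6a0]
Step 1: Sum all words
Raw sum = 39516 + 54944 = 94460
Step 2: Fold carry: (28924 + 1) = 28925
One's complement = ~28925 & 0xFFFF = 36610

36610


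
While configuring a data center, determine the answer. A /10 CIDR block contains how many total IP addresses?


Given: CIDR prefix /10
Host bits = 32 - 10 = 22
Total addresses = 2^22 = 4194304

4194304


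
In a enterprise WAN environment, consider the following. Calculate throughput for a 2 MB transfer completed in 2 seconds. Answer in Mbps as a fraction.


Given: file = 2 MB, time = 2 s
File in Mb = 2 * 8 = 16 Mb
Throughput = 16 / 2 Mbps
Throughput = 8 Mbps

8


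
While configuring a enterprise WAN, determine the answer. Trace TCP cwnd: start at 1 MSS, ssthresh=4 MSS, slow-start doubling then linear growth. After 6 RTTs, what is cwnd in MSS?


RTT 0: cwnd = 1 MSS (initial)
RTT 1: cwnd = 2 MSS (slow start, doubled)
RTT 2: cwnd = 4 MSS (slow start, doubled)
RTT 3: cwnd = 5 MSS (congestion avoidance, +1)
RTT 4: cwnd = 6 MSS (congestion avoidance, +1)
RTT 5: cwnd = 7 MSS (congestion avoidance, +1)
RTT 6: cwnd = 8 MSS (congestion avoidance, +1)

8


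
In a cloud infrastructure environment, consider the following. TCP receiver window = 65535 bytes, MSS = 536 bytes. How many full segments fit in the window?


Given: RWND = 65535 bytes, MSS = 536 bytes
Full segments = floor(RWND / MSS)
Full segments = floor(65535 / 536)
Full segments = floor(122.2668) = 122

122


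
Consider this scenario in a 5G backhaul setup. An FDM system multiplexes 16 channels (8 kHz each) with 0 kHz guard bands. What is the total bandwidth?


Given: 16 channels, 8 kHz each, guard = 0 kHz
Channel bandwidth = 16 * 8 = 128 kHz
Guard bands = 15 gaps * 0 kHz = 0 kHz
Total = 128 + 0 = 128 kHz

128


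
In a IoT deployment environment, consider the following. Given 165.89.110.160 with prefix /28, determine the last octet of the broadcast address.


Given: IP = 165.89.110.160, prefix = /28
Host bits = 32 - 28 = 4
Network last octet = 160 AND mask = 160
Host part size = 2^4 - 1 = 15
Broadcast last octet = 160 OR 15 = 175

175


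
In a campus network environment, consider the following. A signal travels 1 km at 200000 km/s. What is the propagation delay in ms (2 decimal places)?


Given: distance = 1 km, speed = 200000 km/s
Delay = distance / speed = 1 / 200000 seconds
Delay in ms = 1 * 1000 / 200000
Delay = 0.0050 ms
Rounded to 2 dp = 0.01 ms

0.01


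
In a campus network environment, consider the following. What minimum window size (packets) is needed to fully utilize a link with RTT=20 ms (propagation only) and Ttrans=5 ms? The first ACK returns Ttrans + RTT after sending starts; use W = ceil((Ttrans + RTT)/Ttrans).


Given: Ttrans = 5 ms, RTT = 20 ms (= 2 * Tprop, Tprop = 10 ms)
Time until first ACK returns = Ttrans + RTT = 5 + 20 = 25 ms
Need W * Ttrans >= Ttrans + RTT  ->  W >= (Ttrans + RTT) / Ttrans
(Ttrans + RTT) / Ttrans = 25 / 5 = 5
W_min = ceil(5) = 5

5


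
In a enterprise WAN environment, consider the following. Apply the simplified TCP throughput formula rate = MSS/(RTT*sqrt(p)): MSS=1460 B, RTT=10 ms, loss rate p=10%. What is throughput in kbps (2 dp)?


Given: MSS = 1460 bytes, RTT = 10 ms, loss = 10%
RTT in seconds = 10 / 1000 = 0.01
Loss rate = 10% = 0.1
sqrt(loss) = sqrt(0.1) = 0.316227766017
Throughput (bytes/s) = 1460 / (0.01 * 0.316227766017) = 461692.5384
Throughput (kbps) = 461692.5384 * 8 / 1000 = 3693.540307 -> 3693.54 kbps (2 dp)

3693.54


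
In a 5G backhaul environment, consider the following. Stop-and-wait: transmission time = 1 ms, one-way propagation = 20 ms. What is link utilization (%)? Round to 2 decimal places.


Given: Ttrans = 1 ms, Tprop = 20 ms
RTT = 2 * Tprop = 2 * 20 = 40 ms
U = Ttrans / (Ttrans + RTT)
U = 1 / (1 + 40)
U = 1 / 41 = 0.02439
U% = 2.44%

2.44


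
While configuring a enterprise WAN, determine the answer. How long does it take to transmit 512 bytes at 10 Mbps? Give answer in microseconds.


Given: packet = 512 bytes, bandwidth = 10 Mbps
Packet in bits = 512 * 8 = 4096 bits
Bandwidth = 10 * 10^6 = 10000000 bps
Time = 4096 / 10000000 seconds
Time in us = 4096 * 10^6 / 10000000 = 409.6

409.6


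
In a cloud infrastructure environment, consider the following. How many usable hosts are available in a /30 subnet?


Given: subnet mask /30
Host bits = 32 - 30 = 2
Total addresses = 2^2 = 4
Usable hosts = 4 - 2 (network + broadcast) = 2

2


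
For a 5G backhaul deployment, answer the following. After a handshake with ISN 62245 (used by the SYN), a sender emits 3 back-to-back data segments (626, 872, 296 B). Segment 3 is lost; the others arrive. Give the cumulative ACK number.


SYN uses sequence number 62245; first data byte = ISN + 1 = 62246.
Segment 1: SEQ = 62246, len = 626 B, covers [62246, 62871]
Segment 2: SEQ = 62872, len = 872 B, covers [62872, 63743]
Segment 3: SEQ = 63744, len = 296 B, covers [63744, 64039] [LOST]
In-order data received: bytes [62246, 63743] (segments 1..2).
Segment 3 missing -> gap begins at byte 63744.
Cumulative ACK = next expected in-order byte = 62246 + 626 + 872 = 63744

63744


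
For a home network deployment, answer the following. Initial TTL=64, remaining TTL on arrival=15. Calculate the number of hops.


Given: initial TTL = 64, received TTL = 15
Hops = initial TTL - received TTL
Hops = 64 - 15 = 49

49


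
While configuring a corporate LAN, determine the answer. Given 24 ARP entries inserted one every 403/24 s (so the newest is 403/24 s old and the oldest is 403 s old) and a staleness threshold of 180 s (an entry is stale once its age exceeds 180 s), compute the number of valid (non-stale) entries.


Ages are k * 403/24 s for k = 1..24 (spacing = 16.7917 s).
Entry k is valid iff k * 403/24 <= 180 iff k <= 24 * 180 / 403 = 10.7196
n_valid = floor(10.7196) = 10
(n_stale = 24 - 10 = 14)

10


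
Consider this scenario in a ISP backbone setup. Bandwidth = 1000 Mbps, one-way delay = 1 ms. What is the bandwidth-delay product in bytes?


Given: bandwidth = 1000 Mbps, delay = 1 ms
BDP in bits = 1000 * 10^6 * 1 / 1000
BDP in bits = 1000000
BDP in bytes = 1000000 / 8 = 125000

125000


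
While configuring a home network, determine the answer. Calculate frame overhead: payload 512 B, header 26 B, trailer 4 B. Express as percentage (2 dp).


Given: payload = 512 B, header = 26 B, trailer = 4 B
Overhead bytes = header + trailer = 26 + 4 = 30
Total frame = payload + overhead = 512 + 30 = 542
Overhead % = 30 / 542 * 100 = 5.5351% -> 5.54% (2 dp)

5.54


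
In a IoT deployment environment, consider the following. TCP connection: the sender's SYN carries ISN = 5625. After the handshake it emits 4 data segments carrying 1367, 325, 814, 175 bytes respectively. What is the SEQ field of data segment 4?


The SYN occupies sequence number ISN = 5625, so the first data byte is ISN + 1 = 5626.
SEQ of data segment i = (ISN + 1) + sum of payload sizes of segments 1..i-1.
Segment 1: SEQ = 5626, payload = 1367 bytes
Segment 2: SEQ = 6993, payload = 325 bytes
Segment 3: SEQ = 7318, payload = 814 bytes
Segment 4: SEQ = 8132, payload = 175 bytes
SEQ of segment 4 = 5626 + 1367 + 325 + 814 = 8132

8132


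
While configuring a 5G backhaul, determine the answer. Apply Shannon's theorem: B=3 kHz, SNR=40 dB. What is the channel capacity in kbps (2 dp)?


Given: B = 3 kHz, SNR = 40 dB
SNR linear = 10^(40/10) = 10000
1 + SNR = 10001
log2(10001) = 13.2878566418
C = 3 * 1000 * 13.2878566418 = 39863.5699 bps
C = 39.863570 kbps -> 39.86 kbps (2 dp)

39.86


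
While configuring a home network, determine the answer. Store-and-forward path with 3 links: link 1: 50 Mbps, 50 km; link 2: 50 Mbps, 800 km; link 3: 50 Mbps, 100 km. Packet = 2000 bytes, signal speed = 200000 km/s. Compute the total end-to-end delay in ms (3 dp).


Packet = 2000 bytes = 16000 bits. Store-and-forward: sum (t_trans + t_prop) per link.
Link 1: t_trans = 16000/(50*10^6) s = 0.3200 ms; t_prop = 50/200000 s = 0.2500 ms; subtotal = 0.5700 ms
Link 2: t_trans = 16000/(50*10^6) s = 0.3200 ms; t_prop = 800/200000 s = 4.0000 ms; subtotal = 4.3200 ms
Link 3: t_trans = 16000/(50*10^6) s = 0.3200 ms; t_prop = 100/200000 s = 0.5000 ms; subtotal = 0.8200 ms
End-to-end = 0.5700 + 4.3200 + 0.8200 = 5.7100 ms -> 5.710 ms (3 dp)

5.710


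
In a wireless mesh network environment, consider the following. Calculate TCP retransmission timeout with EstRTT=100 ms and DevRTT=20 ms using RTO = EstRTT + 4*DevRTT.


Given: EstRTT = 100 ms, DevRTT = 20 ms
Timeout = EstRTT + 4 * DevRTT
4 * DevRTT = 4 * 20 = 80
Timeout = 100 + 80 = 180 ms

180


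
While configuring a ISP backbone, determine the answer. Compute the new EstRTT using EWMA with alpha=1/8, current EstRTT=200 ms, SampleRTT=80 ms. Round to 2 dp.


Given: EstRTT = 200 ms, SampleRTT = 80 ms, alpha = 1/8
New EstRTT = (1 - alpha) * EstRTT + alpha * SampleRTT
(7/8) * 200 = 175
(1/8) * 80 = 10
New EstRTT = 175 + 10 = 185 ms -> 185.00 ms (2 dp)

185.00


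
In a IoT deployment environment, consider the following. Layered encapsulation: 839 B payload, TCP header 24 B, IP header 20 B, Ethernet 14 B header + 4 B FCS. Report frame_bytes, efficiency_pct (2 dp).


TCP segment = 839 + 24 = 863 B
IP packet = 863 + 20 = 883 B
Ethernet frame = 883 + 14 + 4 = 901 B
Efficiency = app / frame = 839 / 901 = 0.931188 = 93.1188% -> 93.12% (2 dp)

901, 93.12


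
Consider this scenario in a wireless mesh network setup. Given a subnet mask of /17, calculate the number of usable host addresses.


Given: subnet mask /17
Host bits = 32 - 17 = 15
Total addresses = 2^15 = 32768
Usable hosts = 32768 - 2 (network + broadcast) = 32766

32766


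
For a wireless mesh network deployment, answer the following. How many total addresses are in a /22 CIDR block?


Given: CIDR prefix /22
Host bits = 32 - 22 = 10
Total addresses = 2^10 = 1024

1024


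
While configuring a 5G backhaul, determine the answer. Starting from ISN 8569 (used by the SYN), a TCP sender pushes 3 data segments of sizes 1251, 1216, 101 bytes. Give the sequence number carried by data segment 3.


The SYN occupies sequence number ISN = 8569, so the first data byte is ISN + 1 = 8570.
SEQ of data segment i = (ISN + 1) + sum of payload sizes of segments 1..i-1.
Segment 1: SEQ = 8570, payload = 1251 bytes
Segment 2: SEQ = 9821, payload = 1216 bytes
Segment 3: SEQ = 11037, payload = 101 bytes
SEQ of segment 3 = 8570 + 1251 + 1216 = 11037

11037


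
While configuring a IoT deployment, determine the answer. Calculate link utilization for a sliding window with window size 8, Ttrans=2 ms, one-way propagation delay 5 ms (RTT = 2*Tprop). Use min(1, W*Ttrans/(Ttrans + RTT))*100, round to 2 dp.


Given: W = 8, Ttrans = 2 ms, RTT = 10 ms (= 2 * Tprop, Tprop = 5 ms)
Cycle time = Ttrans + RTT = 2 + 10 = 12 ms (first packet sent until its ACK returns)
W * Ttrans = 8 * 2 = 16 ms of sending per cycle
W * Ttrans / (Ttrans + RTT) = 16 / 12 = 1.333333
U = min(1, 1.333333) = 1.000000
U% = 100.00%

100.00


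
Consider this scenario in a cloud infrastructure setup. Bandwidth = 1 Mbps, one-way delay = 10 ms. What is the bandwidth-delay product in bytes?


Given: bandwidth = 1 Mbps, delay = 10 ms
BDP in bits = 1 * 10^6 * 10 / 1000
BDP in bits = 10000
BDP in bytes = 10000 / 8 = 1250

1250


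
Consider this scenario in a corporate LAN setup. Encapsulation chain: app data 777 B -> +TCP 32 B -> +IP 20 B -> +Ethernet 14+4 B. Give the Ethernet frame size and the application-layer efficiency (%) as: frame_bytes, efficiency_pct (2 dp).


TCP segment = 777 + 32 = 809 B
IP packet = 809 + 20 = 829 B
Ethernet frame = 829 + 14 + 4 = 847 B
Efficiency = app / frame = 777 / 847 = 0.917355 = 91.7355% -> 91.74% (2 dp)

847, 91.74


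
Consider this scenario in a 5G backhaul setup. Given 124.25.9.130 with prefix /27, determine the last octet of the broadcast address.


Given: IP = 124.25.9.130, prefix = /27
Host bits = 32 - 27 = 5
Network last octet = 130 AND mask = 128
Host part size = 2^5 - 1 = 31
Broadcast last octet = 128 OR 31 = 159

159


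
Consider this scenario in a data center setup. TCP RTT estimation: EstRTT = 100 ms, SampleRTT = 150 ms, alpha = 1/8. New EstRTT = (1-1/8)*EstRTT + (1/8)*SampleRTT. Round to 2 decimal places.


Given: EstRTT = 100 ms, SampleRTT = 150 ms, alpha = 1/8
New EstRTT = (1 - alpha) * EstRTT + alpha * SampleRTT
(7/8) * 100 = 87.5
(1/8) * 150 = 18.75
New EstRTT = 87.5 + 18.75 = 106.25 ms -> 106.25 ms (2 dp)

106.25


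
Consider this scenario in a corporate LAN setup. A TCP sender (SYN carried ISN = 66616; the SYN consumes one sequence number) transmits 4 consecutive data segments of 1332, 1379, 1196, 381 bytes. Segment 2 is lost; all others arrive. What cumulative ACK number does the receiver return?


SYN uses sequence number 66616; first data byte = ISN + 1 = 66617.
Segment 1: SEQ = 66617, len = 1332 B, covers [66617, 67948]
Segment 2: SEQ = 67949, len = 1379 B, covers [67949, 69327] [LOST]
Segment 3: SEQ = 69328, len = 1196 B, covers [69328, 70523]
Segment 4: SEQ = 70524, len = 381 B, covers [70524, 70904]
In-order data received: bytes [66617, 67948] (segments 1..1).
Segment 2 missing -> gap begins at byte 67949; later segments buffered out of order.
Cumulative ACK = next expected in-order byte = 66617 + 1332 = 67949

67949


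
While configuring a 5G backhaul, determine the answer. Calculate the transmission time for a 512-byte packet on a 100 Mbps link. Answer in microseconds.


Given: packet = 512 bytes, bandwidth = 100 Mbps
Packet in bits = 512 * 8 = 4096 bits
Bandwidth = 100 * 10^6 = 100000000 bps
Time = 4096 / 100000000 seconds
Time in us = 4096 * 10^6 / 100000000 = 40.96

40.96


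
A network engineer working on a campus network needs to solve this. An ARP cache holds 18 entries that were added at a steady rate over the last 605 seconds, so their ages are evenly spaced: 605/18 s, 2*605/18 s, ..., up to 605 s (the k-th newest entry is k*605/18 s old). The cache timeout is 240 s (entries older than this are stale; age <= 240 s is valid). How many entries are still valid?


Ages are k * 605/18 s for k = 1..18 (spacing = 33.6111 s).
Entry k is valid iff k * 605/18 <= 240 iff k <= 18 * 240 / 605 = 7.1405
n_valid = floor(7.1405) = 7
(n_stale = 18 - 7 = 11)

7


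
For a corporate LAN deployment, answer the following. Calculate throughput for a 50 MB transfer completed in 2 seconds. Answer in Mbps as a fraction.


Given: file = 50 MB, time = 2 s
File in Mb = 50 * 8 = 400 Mb
Throughput = 400 / 2 Mbps
Throughput = 200 Mbps

200


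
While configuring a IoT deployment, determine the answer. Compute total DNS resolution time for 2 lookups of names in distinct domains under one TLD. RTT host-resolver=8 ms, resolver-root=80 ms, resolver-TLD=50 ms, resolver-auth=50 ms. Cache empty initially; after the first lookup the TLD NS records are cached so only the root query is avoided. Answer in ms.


Lookup 1 (cold cache): local + root + TLD + auth = 8 + 80 + 50 + 50 = 188 ms
Lookups 2..2 (TLD NS cached -> skip root; new domain -> still ask TLD and auth): local + TLD + auth = 8 + 50 + 50 = 108 ms each
Remaining 1 lookups: 1 * 108 = 108 ms
Total = 188 + 108 = 296 ms

296


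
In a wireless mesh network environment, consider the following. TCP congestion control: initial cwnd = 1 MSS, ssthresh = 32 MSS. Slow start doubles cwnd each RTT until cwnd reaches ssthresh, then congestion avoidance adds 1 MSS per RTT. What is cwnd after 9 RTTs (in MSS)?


RTT 0: cwnd = 1 MSS (initial)
RTT 1: cwnd = 2 MSS (slow start, doubled)
RTT 2: cwnd = 4 MSS (slow start, doubled)
RTT 3: cwnd = 8 MSS (slow start, doubled)
RTT 4: cwnd = 16 MSS (slow start, doubled)
RTT 5: cwnd = 32 MSS (slow start, doubled)
RTT 6: cwnd = 33 MSS (congestion avoidance, +1)
RTT 7: cwnd = 34 MSS (congestion avoidance, +1)
RTT 8: cwnd = 35 MSS (congestion avoidance, +1)
RTT 9: cwnd = 36 MSS (congestion avoidance, +1)

36


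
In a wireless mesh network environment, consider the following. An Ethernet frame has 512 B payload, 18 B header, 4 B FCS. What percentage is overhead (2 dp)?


Given: payload = 512 B, header = 18 B, trailer = 4 B
Overhead bytes = header + trailer = 18 + 4 = 22
Total frame = payload + overhead = 512 + 22 = 534
Overhead % = 22 / 534 * 100 = 4.1199% -> 4.12% (2 dp)

4.12


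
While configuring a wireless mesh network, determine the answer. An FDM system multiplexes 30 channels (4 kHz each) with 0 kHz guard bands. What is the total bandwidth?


Given: 30 channels, 4 kHz each, guard = 0 kHz
Channel bandwidth = 30 * 4 = 120 kHz
Guard bands = 29 gaps * 0 kHz = 0 kHz
Total = 120 + 0 = 120 kHz

120


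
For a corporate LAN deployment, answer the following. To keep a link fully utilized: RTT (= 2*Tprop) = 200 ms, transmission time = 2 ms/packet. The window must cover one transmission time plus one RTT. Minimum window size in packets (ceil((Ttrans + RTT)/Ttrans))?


Given: Ttrans = 2 ms, RTT = 200 ms (= 2 * Tprop, Tprop = 100 ms)
Time until first ACK returns = Ttrans + RTT = 2 + 200 = 202 ms
Need W * Ttrans >= Ttrans + RTT  ->  W >= (Ttrans + RTT) / Ttrans
(Ttrans + RTT) / Ttrans = 202 / 2 = 101
W_min = ceil(101) = 101

101


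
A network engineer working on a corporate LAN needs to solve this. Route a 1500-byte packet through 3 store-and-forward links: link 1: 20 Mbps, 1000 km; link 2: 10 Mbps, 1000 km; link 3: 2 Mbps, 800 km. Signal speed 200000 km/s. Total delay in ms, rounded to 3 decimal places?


Packet = 1500 bytes = 12000 bits. Store-and-forward: sum (t_trans + t_prop) per link.
Link 1: t_trans = 12000/(20*10^6) s = 0.6000 ms; t_prop = 1000/200000 s = 5.0000 ms; subtotal = 5.6000 ms
Link 2: t_trans = 12000/(10*10^6) s = 1.2000 ms; t_prop = 1000/200000 s = 5.0000 ms; subtotal = 6.2000 ms
Link 3: t_trans = 12000/(2*10^6) s = 6.0000 ms; t_prop = 800/200000 s = 4.0000 ms; subtotal = 10.0000 ms
End-to-end = 5.6000 + 6.2000 + 10.0000 = 21.8000 ms -> 21.800 ms (3 dp)

21.800


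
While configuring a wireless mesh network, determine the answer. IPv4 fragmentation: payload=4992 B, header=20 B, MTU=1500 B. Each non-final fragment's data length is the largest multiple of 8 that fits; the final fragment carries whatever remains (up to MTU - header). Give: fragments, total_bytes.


Max data per non-final fragment = floor((MTU - header)/8)*8 = floor((1500 - 20)/8)*8 = floor(1480/8)*8 = 1480 B
Final fragment needs no 8-byte alignment: it can carry up to MTU - header = 1480 B
Non-final fragments needed = ceil((payload - 1480) / 1480) = ceil(3512/1480) = ceil(2.3730) = 3
Number of fragments = 3 + 1 = 4
Fragment sizes (data): 3 * 1480 B + 552 B (last, 552 <= 1480 OK)
Total bytes sent = payload + n_frags * header = 4992 + 4*20 = 4992 + 80 = 5072 B

4, 5072


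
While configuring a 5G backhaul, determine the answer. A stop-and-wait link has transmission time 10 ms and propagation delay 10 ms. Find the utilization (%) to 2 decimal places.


Given: Ttrans = 10 ms, Tprop = 10 ms
RTT = 2 * Tprop = 2 * 10 = 20 ms
U = Ttrans / (Ttrans + RTT)
U = 10 / (10 + 20)
U = 10 / 30 = 0.333333
U% = 33.33%

33.33


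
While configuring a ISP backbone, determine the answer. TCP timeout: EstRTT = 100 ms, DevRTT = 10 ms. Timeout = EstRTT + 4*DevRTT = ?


Given: EstRTT = 100 ms, DevRTT = 10 ms
Timeout = EstRTT + 4 * DevRTT
4 * DevRTT = 4 * 10 = 40
Timeout = 100 + 40 = 140 ms

140


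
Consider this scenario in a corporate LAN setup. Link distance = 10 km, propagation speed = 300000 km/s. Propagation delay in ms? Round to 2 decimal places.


Given: distance = 10 km, speed = 300000 km/s
Delay = distance / speed = 10 / 300000 seconds
Delay in ms = 10 * 1000 / 300000
Delay = 0.0333 ms
Rounded to 2 dp = 0.03 ms

0.03


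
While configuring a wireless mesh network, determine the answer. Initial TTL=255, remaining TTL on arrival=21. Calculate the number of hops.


Given: initial TTL = 255, received TTL = 21
Hops = initial TTL - received TTL
Hops = 255 - 21 = 234

234


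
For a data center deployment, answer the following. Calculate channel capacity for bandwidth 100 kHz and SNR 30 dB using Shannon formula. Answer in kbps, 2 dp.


Given: B = 100 kHz, SNR = 30 dB
SNR linear = 10^(30/10) = 1000
1 + SNR = 1001
log2(1001) = 9.9672262588
C = 100 * 1000 * 9.9672262588 = 996722.6259 bps
C = 996.722626 kbps -> 996.72 kbps (2 dp)

996.72


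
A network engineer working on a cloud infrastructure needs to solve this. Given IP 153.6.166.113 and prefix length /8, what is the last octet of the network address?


Given: IP = 153.6.166.113, prefix = /8
Subnet mask = 255.0.0.0
Last octet of IP: 113
Last octet of mask: 0
Network last octet = 113 AND 0 = 0

0


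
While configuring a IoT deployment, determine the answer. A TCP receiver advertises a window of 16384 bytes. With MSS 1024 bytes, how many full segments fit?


Given: RWND = 16384 bytes, MSS = 1024 bytes
Full segments = floor(RWND / MSS)
Full segments = floor(16384 / 1024)
Full segments = floor(16.0) = 16

16


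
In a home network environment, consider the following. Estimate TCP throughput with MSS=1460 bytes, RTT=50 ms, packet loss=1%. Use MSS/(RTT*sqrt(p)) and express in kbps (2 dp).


Given: MSS = 1460 bytes, RTT = 50 ms, loss = 1%
RTT in seconds = 50 / 1000 = 0.05
Loss rate = 1% = 0.01
sqrt(loss) = sqrt(0.01) = 0.1
Throughput (bytes/s) = 1460 / (0.05 * 0.1) = 292000.0000
Throughput (kbps) = 292000.0000 * 8 / 1000 = 2336.000000 -> 2336.00 kbps (2 dp)

2336.00


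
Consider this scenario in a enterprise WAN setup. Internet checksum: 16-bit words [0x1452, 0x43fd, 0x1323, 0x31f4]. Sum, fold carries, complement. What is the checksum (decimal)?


Given words: [0x1452, 0x43fd, 0x1323, 0x31f4]
Step 1: Sum all words
Raw sum = 5202 + 17405 + 4899 + 12788 = 40294
One's complement = ~40294 & 0xFFFF = 25241

25241


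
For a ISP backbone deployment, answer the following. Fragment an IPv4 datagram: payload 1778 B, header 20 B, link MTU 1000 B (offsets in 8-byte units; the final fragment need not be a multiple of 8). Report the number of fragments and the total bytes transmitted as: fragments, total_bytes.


Max data per non-final fragment = floor((MTU - header)/8)*8 = floor((1000 - 20)/8)*8 = floor(980/8)*8 = 976 B
Final fragment needs no 8-byte alignment: it can carry up to MTU - header = 980 B
Non-final fragments needed = ceil((payload - 980) / 976) = ceil(798/976) = ceil(0.8176) = 1
Number of fragments = 1 + 1 = 2
Fragment sizes (data): 1 * 976 B + 802 B (last, 802 <= 980 OK)
Total bytes sent = payload + n_frags * header = 1778 + 2*20 = 1778 + 40 = 1818 B

2, 1818


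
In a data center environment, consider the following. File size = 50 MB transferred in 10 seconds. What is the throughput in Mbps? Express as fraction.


Given: file = 50 MB, time = 10 s
File in Mb = 50 * 8 = 400 Mb
Throughput = 400 / 10 Mbps
Throughput = 40 Mbps

40


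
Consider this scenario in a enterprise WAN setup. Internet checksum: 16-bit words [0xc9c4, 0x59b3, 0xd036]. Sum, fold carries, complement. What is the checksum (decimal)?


Given words: [0xc9c4, 0x59b3, 0xd036]
Step 1: Sum all words
Raw sum = 51652 + 22963 + 53302 = 127917
Step 2: Fold carry: (62381 + 1) = 62382
One's complement = ~62382 & 0xFFFF = 3153

3153


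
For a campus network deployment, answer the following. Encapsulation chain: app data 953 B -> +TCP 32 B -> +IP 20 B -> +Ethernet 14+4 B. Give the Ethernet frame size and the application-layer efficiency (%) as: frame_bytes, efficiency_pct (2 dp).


TCP segment = 953 + 32 = 985 B
IP packet = 985 + 20 = 1005 B
Ethernet frame = 1005 + 14 + 4 = 1023 B
Efficiency = app / frame = 953 / 1023 = 0.931574 = 93.1574% -> 93.16% (2 dp)

1023, 93.16


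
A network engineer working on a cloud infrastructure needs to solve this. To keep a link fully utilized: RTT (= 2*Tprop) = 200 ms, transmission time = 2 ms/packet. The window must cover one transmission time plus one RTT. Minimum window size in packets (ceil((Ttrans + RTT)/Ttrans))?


Given: Ttrans = 2 ms, RTT = 200 ms (= 2 * Tprop, Tprop = 100 ms)
Time until first ACK returns = Ttrans + RTT = 2 + 200 = 202 ms
Need W * Ttrans >= Ttrans + RTT  ->  W >= (Ttrans + RTT) / Ttrans
(Ttrans + RTT) / Ttrans = 202 / 2 = 101
W_min = ceil(101) = 101

101


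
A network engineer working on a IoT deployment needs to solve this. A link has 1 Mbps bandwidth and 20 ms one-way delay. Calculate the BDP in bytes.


Given: bandwidth = 1 Mbps, delay = 20 ms
BDP in bits = 1 * 10^6 * 20 / 1000
BDP in bits = 20000
BDP in bytes = 20000 / 8 = 2500

2500


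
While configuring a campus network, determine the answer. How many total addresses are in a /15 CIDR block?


Given: CIDR prefix /15
Host bits = 32 - 15 = 17
Total addresses = 2^17 = 131072

131072


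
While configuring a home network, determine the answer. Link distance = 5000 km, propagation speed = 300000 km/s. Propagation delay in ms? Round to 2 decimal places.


Given: distance = 5000 km, speed = 300000 km/s
Delay = distance / speed = 5000 / 300000 seconds
Delay in ms = 5000 * 1000 / 300000
Delay = 16.6667 ms
Rounded to 2 dp = 16.67 ms

16.67


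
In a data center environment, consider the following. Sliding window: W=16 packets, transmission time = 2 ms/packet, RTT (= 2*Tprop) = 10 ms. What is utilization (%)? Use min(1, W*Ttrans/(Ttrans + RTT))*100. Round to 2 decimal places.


Given: W = 16, Ttrans = 2 ms, RTT = 10 ms (= 2 * Tprop, Tprop = 5 ms)
Cycle time = Ttrans + RTT = 2 + 10 = 12 ms (first packet sent until its ACK returns)
W * Ttrans = 16 * 2 = 32 ms of sending per cycle
W * Ttrans / (Ttrans + RTT) = 32 / 12 = 2.666667
U = min(1, 2.666667) = 1.000000
U% = 100.00%

100.00


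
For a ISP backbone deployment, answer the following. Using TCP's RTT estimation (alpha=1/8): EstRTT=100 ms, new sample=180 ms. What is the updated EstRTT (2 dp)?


Given: EstRTT = 100 ms, SampleRTT = 180 ms, alpha = 1/8
New EstRTT = (1 - alpha) * EstRTT + alpha * SampleRTT
(7/8) * 100 = 87.5
(1/8) * 180 = 22.5
New EstRTT = 87.5 + 22.5 = 110 ms -> 110.00 ms (2 dp)

110.00


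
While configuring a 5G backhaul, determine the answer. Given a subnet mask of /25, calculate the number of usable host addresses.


Given: subnet mask /25
Host bits = 32 - 25 = 7
Total addresses = 2^7 = 128
Usable hosts = 128 - 2 (network + broadcast) = 126

126


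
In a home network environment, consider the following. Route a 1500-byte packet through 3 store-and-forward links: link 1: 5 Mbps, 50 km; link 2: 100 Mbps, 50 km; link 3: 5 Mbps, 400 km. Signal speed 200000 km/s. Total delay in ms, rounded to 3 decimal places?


Packet = 1500 bytes = 12000 bits. Store-and-forward: sum (t_trans + t_prop) per link.
Link 1: t_trans = 12000/(5*10^6) s = 2.4000 ms; t_prop = 50/200000 s = 0.2500 ms; subtotal = 2.6500 ms
Link 2: t_trans = 12000/(100*10^6) s = 0.1200 ms; t_prop = 50/200000 s = 0.2500 ms; subtotal = 0.3700 ms
Link 3: t_trans = 12000/(5*10^6) s = 2.4000 ms; t_prop = 400/200000 s = 2.0000 ms; subtotal = 4.4000 ms
End-to-end = 2.6500 + 0.3700 + 4.4000 = 7.4200 ms -> 7.420 ms (3 dp)

7.420


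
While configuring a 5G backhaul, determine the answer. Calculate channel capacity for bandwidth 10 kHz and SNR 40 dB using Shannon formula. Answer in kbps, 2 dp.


Given: B = 10 kHz, SNR = 40 dB
SNR linear = 10^(40/10) = 10000
1 + SNR = 10001
log2(10001) = 13.2878566418
C = 10 * 1000 * 13.2878566418 = 132878.5664 bps
C = 132.878566 kbps -> 132.88 kbps (2 dp)

132.88


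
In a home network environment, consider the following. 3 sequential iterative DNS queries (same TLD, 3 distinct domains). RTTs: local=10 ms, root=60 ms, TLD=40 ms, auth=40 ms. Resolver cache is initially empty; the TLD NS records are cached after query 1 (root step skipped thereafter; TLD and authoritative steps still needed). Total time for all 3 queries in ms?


Lookup 1 (cold cache): local + root + TLD + auth = 10 + 60 + 40 + 40 = 150 ms
Lookups 2..3 (TLD NS cached -> skip root; new domain -> still ask TLD and auth): local + TLD + auth = 10 + 40 + 40 = 90 ms each
Remaining 2 lookups: 2 * 90 = 180 ms
Total = 150 + 180 = 330 ms

330


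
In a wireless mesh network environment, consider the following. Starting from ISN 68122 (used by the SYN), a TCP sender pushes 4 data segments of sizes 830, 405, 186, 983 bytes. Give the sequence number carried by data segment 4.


The SYN occupies sequence number ISN = 68122, so the first data byte is ISN + 1 = 68123.
SEQ of data segment i = (ISN + 1) + sum of payload sizes of segments 1..i-1.
Segment 1: SEQ = 68123, payload = 830 bytes
Segment 2: SEQ = 68953, payload = 405 bytes
Segment 3: SEQ = 69358, payload = 186 bytes
Segment 4: SEQ = 69544, payload = 983 bytes
SEQ of segment 4 = 68123 + 830 + 405 + 186 = 69544

69544


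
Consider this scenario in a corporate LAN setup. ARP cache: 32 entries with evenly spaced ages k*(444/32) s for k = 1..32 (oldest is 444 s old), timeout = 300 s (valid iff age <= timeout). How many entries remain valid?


Ages are k * 444/32 s for k = 1..32 (spacing = 13.8750 s).
Entry k is valid iff k * 444/32 <= 300 iff k <= 32 * 300 / 444 = 21.6216
n_valid = floor(21.6216) = 21
(n_stale = 32 - 21 = 11)

21


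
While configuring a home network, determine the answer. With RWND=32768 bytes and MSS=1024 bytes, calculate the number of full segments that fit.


Given: RWND = 32768 bytes, MSS = 1024 bytes
Full segments = floor(RWND / MSS)
Full segments = floor(32768 / 1024)
Full segments = floor(32.0) = 32

32


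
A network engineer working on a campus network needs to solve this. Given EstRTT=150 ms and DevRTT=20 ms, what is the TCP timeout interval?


Given: EstRTT = 150 ms, DevRTT = 20 ms
Timeout = EstRTT + 4 * DevRTT
4 * DevRTT = 4 * 20 = 80
Timeout = 150 + 80 = 230 ms

230


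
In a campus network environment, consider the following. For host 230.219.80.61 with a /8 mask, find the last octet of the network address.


Given: IP = 230.219.80.61, prefix = /8
Subnet mask = 255.0.0.0
Last octet of IP: 61
Last octet of mask: 0
Network last octet = 61 AND 0 = 0

0


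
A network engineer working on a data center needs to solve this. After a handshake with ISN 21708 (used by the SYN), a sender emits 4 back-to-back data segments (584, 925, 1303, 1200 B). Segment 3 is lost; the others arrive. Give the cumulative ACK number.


SYN uses sequence number 21708; first data byte = ISN + 1 = 21709.
Segment 1: SEQ = 21709, len = 584 B, covers [21709, 22292]
Segment 2: SEQ = 22293, len = 925 B, covers [22293, 23217]
Segment 3: SEQ = 23218, len = 1303 B, covers [23218, 24520] [LOST]
Segment 4: SEQ = 24521, len = 1200 B, covers [24521, 25720]
In-order data received: bytes [21709, 23217] (segments 1..2).
Segment 3 missing -> gap begins at byte 23218; later segments buffered out of order.
Cumulative ACK = next expected in-order byte = 21709 + 584 + 925 = 23218

23218


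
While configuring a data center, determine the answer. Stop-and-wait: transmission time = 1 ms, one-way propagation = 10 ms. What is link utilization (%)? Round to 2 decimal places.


Given: Ttrans = 1 ms, Tprop = 10 ms
RTT = 2 * Tprop = 2 * 10 = 20 ms
U = Ttrans / (Ttrans + RTT)
U = 1 / (1 + 20)
U = 1 / 21 = 0.047619
U% = 4.76%

4.76


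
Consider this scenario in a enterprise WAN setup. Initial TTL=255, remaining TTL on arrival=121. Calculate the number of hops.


Given: initial TTL = 255, received TTL = 121
Hops = initial TTL - received TTL
Hops = 255 - 121 = 134

134


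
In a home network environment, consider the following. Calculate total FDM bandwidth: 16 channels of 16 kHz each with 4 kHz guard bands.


Given: 16 channels, 16 kHz each, guard = 4 kHz
Channel bandwidth = 16 * 16 = 256 kHz
Guard bands = 15 gaps * 4 kHz = 60 kHz
Total = 256 + 60 = 316 kHz

316
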